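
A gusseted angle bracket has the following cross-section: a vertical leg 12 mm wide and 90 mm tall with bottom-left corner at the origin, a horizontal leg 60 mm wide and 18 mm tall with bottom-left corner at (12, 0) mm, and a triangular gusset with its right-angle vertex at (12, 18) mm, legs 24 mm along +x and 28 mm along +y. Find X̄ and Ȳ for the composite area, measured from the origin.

vertical leg: A = 12 × 90 = 1080.00, centroid at (6.00, 45.00).
horizontal leg: A = 60 × 18 = 1080.00, centroid at (42.00, 9.00).
gusset: A = ½·24·28 = 336.00, centroid at (20.00, 27.33).
ΣA = 2496.00 mm²
ΣAX̄ = (1080.00)(6.00) + (1080.00)(42.00) + (336.00)(20.00) = 58560.00 mm³
ΣAȲ = (1080.00)(45.00) + (1080.00)(9.00) + (336.00)(27.33) = 67504.00 mm³
X̄ = 58560.00 / 2496.00 = 23.46 mm
Ȳ = 67504.00 / 2496.00 = 27.04 mm

X̄ = 23.46 mm, Ȳ = 27.04 mm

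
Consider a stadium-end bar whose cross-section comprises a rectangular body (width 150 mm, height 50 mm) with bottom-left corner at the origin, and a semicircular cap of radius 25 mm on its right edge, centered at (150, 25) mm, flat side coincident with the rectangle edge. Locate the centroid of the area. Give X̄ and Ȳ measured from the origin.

rectangular body: A = 150 × 50 = 7500.00, centroid at (75.00, 25.00).
semicircular end: A = ½π·25² = 981.75, centroid at (160.61, 25.00).
ΣA = 8481.75 mm²
ΣAX̄ = (7500.00)(75.00) + (981.75)(160.61) = 720178.82 mm³
ΣAȲ = (7500.00)(25.00) + (981.75)(25.00) = 212043.69 mm³
X̄ = 720178.82 / 8481.75 = 84.91 mm
Ȳ = 212043.69 / 8481.75 = 25.00 mm

X̄ = 84.91 mm, Ȳ = 25.00 mm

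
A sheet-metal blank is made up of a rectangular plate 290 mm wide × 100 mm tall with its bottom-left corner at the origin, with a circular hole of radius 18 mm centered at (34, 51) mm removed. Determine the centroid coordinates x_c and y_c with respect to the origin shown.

x_c = 149.04 mm, y_c = 49.96 mm

plate: A = 290 × 100 = 29000.00, centroid at (145.00, 50.00).
hole: A = −π·18² = -1017.88, centroid at (34.00, 51.00).
ΣA = 27982.12 mm², ΣAx_c = 4170392.22 mm³, ΣAy_c = 1398088.32 mm³.
x_c = 4170392.22/27982.12 = 149.04 mm; y_c = 1398088.32/27982.12 = 49.96 mm.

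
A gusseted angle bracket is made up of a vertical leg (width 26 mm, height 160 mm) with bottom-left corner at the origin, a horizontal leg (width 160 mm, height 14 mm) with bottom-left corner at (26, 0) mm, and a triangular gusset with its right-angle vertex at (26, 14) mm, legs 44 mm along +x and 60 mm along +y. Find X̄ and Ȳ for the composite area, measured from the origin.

Part | A | x̄ᵢ | ȳᵢ | A·x̄ᵢ | A·ȳᵢ
vertical leg | 4160.00 | 13.00 | 80.00 | 54080.00 | 332800.00
horizontal leg | 2240.00 | 106.00 | 7.00 | 237440.00 | 15680.00
gusset | 1320.00 | 40.67 | 34.00 | 53680.00 | 44880.00
Σ | 7720.00 |  |  | 345200.00 | 393360.00
X̄ = 345200.00 / 7720.00 = 44.72 mm
Ȳ = 393360.00 / 7720.00 = 50.95 mm

X̄ = 44.72 mm, Ȳ = 50.95 mm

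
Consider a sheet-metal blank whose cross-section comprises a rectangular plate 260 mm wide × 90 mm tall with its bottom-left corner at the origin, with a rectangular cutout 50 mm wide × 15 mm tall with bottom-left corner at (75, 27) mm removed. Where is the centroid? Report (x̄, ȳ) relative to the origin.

x̄ = 130.99 mm, ȳ = 45.35 mm

Part | A | x̄ᵢ | ȳᵢ | A·x̄ᵢ | A·ȳᵢ
plate | 23400.00 | 130.00 | 45.00 | 3042000.00 | 1053000.00
hole | -750.00 | 100.00 | 34.50 | -75000.00 | -25875.00
Σ | 22650.00 |  |  | 2967000.00 | 1027125.00
x̄ = 2967000.00 / 22650.00 = 130.99 mm
ȳ = 1027125.00 / 22650.00 = 45.35 mm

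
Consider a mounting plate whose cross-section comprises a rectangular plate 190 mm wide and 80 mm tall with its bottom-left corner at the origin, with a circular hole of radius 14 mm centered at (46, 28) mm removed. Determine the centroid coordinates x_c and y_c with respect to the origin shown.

Part | A | x̄ᵢ | ȳᵢ | A·x̄ᵢ | A·ȳᵢ
plate | 15200.00 | 95.00 | 40.00 | 1444000.00 | 608000.00
hole | -615.75 | 46.00 | 28.00 | -28324.60 | -17241.06
Σ | 14584.25 |  |  | 1415675.40 | 590758.94
x_c = 1415675.40 / 14584.25 = 97.07 mm
y_c = 590758.94 / 14584.25 = 40.51 mm

x_c = 97.07 mm, y_c = 40.51 mm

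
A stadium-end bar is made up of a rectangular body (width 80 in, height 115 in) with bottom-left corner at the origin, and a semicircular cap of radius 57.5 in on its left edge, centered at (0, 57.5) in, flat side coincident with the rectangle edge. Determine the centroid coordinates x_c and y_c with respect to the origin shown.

rectangular body: A = 80 × 115 = 9200.00, centroid at (40.00, 57.50).
semicircular end: A = ½π·57.5² = 5193.45, centroid at (-24.40, 57.50).
ΣA = 14393.45 in², ΣAx_c = 241260.42 in³, ΣAy_c = 827623.11 in³.
x_c = 241260.42/14393.45 = 16.76 in; y_c = 827623.11/14393.45 = 57.50 in.

x_c = 16.76 in, y_c = 57.50 in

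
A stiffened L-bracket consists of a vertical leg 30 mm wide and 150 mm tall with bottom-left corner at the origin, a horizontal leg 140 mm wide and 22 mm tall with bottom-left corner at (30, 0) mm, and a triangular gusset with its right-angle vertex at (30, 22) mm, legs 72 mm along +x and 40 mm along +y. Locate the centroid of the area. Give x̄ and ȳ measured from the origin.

vertical leg: A = 30 × 150 = 4500.00, centroid at (15.00, 75.00).
horizontal leg: A = 140 × 22 = 3080.00, centroid at (100.00, 11.00).
gusset: A = ½·72·40 = 1440.00, centroid at (54.00, 35.33).
ΣA = 9020.00 mm², ΣAx̄ = 453260.00 mm³, ΣAȳ = 422260.00 mm³.
x̄ = 453260.00/9020.00 = 50.25 mm; ȳ = 422260.00/9020.00 = 46.81 mm.

x̄ = 50.25 mm, ȳ = 46.81 mm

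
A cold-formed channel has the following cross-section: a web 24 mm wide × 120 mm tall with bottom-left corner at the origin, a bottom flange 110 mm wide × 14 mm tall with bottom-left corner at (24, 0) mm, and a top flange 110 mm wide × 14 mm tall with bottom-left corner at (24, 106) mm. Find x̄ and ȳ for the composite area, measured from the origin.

x̄ = 46.62 mm, ȳ = 60.00 mm

Part | A | x̄ᵢ | ȳᵢ | A·x̄ᵢ | A·ȳᵢ
web | 2880.00 | 12.00 | 60.00 | 34560.00 | 172800.00
bottom flange | 1540.00 | 79.00 | 7.00 | 121660.00 | 10780.00
top flange | 1540.00 | 79.00 | 113.00 | 121660.00 | 174020.00
Σ | 5960.00 |  |  | 277880.00 | 357600.00
x̄ = 277880.00 / 5960.00 = 46.62 mm
ȳ = 357600.00 / 5960.00 = 60.00 mm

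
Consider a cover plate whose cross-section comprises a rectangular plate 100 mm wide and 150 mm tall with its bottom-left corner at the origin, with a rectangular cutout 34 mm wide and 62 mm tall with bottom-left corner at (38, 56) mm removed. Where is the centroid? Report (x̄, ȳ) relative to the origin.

x̄ = 49.18 mm, ȳ = 73.04 mm

plate: A = 100 × 150 = 15000.00, centroid at (50.00, 75.00).
hole: A = −(34 × 62) = -2108.00, centroid at (55.00, 87.00).
ΣA = 12892.00 mm², ΣAx̄ = 634060.00 mm³, ΣAȳ = 941604.00 mm³.
x̄ = 634060.00/12892.00 = 49.18 mm; ȳ = 941604.00/12892.00 = 73.04 mm.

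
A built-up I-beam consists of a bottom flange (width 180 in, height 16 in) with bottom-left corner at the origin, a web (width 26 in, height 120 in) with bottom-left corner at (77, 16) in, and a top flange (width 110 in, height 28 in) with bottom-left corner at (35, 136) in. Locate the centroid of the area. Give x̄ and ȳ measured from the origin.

bottom flange: A = 180 × 16 = 2880.00, centroid at (90.00, 8.00).
web: A = 26 × 120 = 3120.00, centroid at (90.00, 76.00).
top flange: A = 110 × 28 = 3080.00, centroid at (90.00, 150.00).
ΣA = 9080.00 in²
ΣAx̄ = (2880.00)(90.00) + (3120.00)(90.00) + (3080.00)(90.00) = 817200.00 in³
ΣAȳ = (2880.00)(8.00) + (3120.00)(76.00) + (3080.00)(150.00) = 722160.00 in³
x̄ = 817200.00 / 9080.00 = 90.00 in
ȳ = 722160.00 / 9080.00 = 79.53 in

x̄ = 90.00 in, ȳ = 79.53 in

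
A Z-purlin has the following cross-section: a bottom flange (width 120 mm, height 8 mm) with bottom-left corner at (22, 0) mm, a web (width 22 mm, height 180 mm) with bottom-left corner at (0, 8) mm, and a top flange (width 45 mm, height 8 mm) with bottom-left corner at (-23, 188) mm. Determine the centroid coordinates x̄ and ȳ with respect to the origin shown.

x̄ = 23.12 mm, ȳ = 87.32 mm

bottom flange: A = 120 × 8 = 960.00, centroid at (82.00, 4.00).
web: A = 22 × 180 = 3960.00, centroid at (11.00, 98.00).
top flange: A = 45 × 8 = 360.00, centroid at (-0.50, 192.00).
ΣA = 5280.00 mm²
ΣAx̄ = (960.00)(82.00) + (3960.00)(11.00) + (360.00)(-0.50) = 122100.00 mm³
ΣAȳ = (960.00)(4.00) + (3960.00)(98.00) + (360.00)(192.00) = 461040.00 mm³
x̄ = 122100.00 / 5280.00 = 23.12 mm
ȳ = 461040.00 / 5280.00 = 87.32 mm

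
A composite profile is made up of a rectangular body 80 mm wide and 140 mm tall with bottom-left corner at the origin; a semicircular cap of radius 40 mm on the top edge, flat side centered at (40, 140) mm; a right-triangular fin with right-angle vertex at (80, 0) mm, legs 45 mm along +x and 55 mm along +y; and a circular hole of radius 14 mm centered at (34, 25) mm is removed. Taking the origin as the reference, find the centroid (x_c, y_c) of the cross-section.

rectangular body: A = 80 × 140 = 11200.00, centroid at (40.00, 70.00).
semicircular top: A = ½π·40² = 2513.27, centroid at (40.00, 156.98).
triangular fin: A = ½·45·55 = 1237.50, centroid at (95.00, 18.33).
hole: A = −π·14² = -615.75, centroid at (34.00, 25.00).
ΣA = 14335.02 mm², ΣAx_c = 645157.89 mm³, ΣAy_c = 1185818.74 mm³.
x_c = 645157.89/14335.02 = 45.01 mm; y_c = 1185818.74/14335.02 = 82.72 mm.

x_c = 45.01 mm, y_c = 82.72 mm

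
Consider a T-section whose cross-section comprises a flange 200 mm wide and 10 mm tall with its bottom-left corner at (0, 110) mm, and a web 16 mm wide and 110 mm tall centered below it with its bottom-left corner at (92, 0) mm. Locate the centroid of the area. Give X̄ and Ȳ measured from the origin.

X̄ = 100.00 mm, Ȳ = 86.91 mm

web: A = 16 × 110 = 1760.00, centroid at (100.00, 55.00).
flange: A = 200 × 10 = 2000.00, centroid at (100.00, 115.00).
ΣA = 3760.00 mm², ΣAX̄ = 376000.00 mm³, ΣAȲ = 326800.00 mm³.
X̄ = 376000.00/3760.00 = 100.00 mm; Ȳ = 326800.00/3760.00 = 86.91 mm.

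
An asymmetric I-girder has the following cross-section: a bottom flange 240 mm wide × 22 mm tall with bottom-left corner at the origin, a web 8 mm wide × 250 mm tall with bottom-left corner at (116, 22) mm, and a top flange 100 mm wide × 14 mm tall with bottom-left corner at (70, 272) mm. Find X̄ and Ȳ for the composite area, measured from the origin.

X̄ = 120.00 mm, Ȳ = 85.56 mm

bottom flange: A = 240 × 22 = 5280.00, centroid at (120.00, 11.00).
web: A = 8 × 250 = 2000.00, centroid at (120.00, 147.00).
top flange: A = 100 × 14 = 1400.00, centroid at (120.00, 279.00).
ΣA = 8680.00 mm², ΣAX̄ = 1041600.00 mm³, ΣAȲ = 742680.00 mm³.
X̄ = 1041600.00/8680.00 = 120.00 mm; Ȳ = 742680.00/8680.00 = 85.56 mm.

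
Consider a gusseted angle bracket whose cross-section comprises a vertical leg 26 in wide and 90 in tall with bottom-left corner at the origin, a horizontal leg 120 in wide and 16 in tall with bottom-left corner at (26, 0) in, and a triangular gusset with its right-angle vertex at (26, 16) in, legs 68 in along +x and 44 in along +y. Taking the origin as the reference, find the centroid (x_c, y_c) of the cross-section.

x_c = 46.62 in, y_c = 28.93 in

vertical leg: A = 26 × 90 = 2340.00, centroid at (13.00, 45.00).
horizontal leg: A = 120 × 16 = 1920.00, centroid at (86.00, 8.00).
gusset: A = ½·68·44 = 1496.00, centroid at (48.67, 30.67).
ΣA = 5756.00 in², ΣAx_c = 268345.33 in³, ΣAy_c = 166537.33 in³.
x_c = 268345.33/5756.00 = 46.62 in; y_c = 166537.33/5756.00 = 28.93 in.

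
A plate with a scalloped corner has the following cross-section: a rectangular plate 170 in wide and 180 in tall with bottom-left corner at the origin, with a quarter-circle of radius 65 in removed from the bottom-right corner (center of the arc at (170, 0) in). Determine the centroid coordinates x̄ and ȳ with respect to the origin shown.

x̄ = 78.02 in, ȳ = 97.59 in

Part | A | x̄ᵢ | ȳᵢ | A·x̄ᵢ | A·ȳᵢ
plate | 30600.00 | 85.00 | 90.00 | 2601000.00 | 2754000.00
removed quarter-circle | -3318.31 | 142.41 | 27.59 | -472570.56 | -91541.67
Σ | 27281.69 |  |  | 2128429.44 | 2662458.33
x̄ = 2128429.44 / 27281.69 = 78.02 in
ȳ = 2662458.33 / 27281.69 = 97.59 in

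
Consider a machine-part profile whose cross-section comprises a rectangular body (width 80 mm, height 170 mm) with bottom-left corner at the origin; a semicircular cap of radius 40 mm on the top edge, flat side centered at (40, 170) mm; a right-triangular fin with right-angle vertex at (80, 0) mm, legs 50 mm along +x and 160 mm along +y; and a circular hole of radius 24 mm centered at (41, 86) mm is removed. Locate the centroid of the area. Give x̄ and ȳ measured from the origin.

x̄ = 52.28 mm, ȳ = 91.98 mm

rectangular body: A = 80 × 170 = 13600.00, centroid at (40.00, 85.00).
semicircular top: A = ½π·40² = 2513.27, centroid at (40.00, 186.98).
triangular fin: A = ½·50·160 = 4000.00, centroid at (96.67, 53.33).
hole: A = −π·24² = -1809.56, centroid at (41.00, 86.00).
ΣA = 18303.72 mm²
ΣAx̄ = (13600.00)(40.00) + (2513.27)(40.00) + (4000.00)(96.67) + (-1809.56)(41.00) = 957005.78 mm³
ΣAȳ = (13600.00)(85.00) + (2513.27)(186.98) + (4000.00)(53.33) + (-1809.56)(86.00) = 1683634.67 mm³
x̄ = 957005.78 / 18303.72 = 52.28 mm
ȳ = 1683634.67 / 18303.72 = 91.98 mm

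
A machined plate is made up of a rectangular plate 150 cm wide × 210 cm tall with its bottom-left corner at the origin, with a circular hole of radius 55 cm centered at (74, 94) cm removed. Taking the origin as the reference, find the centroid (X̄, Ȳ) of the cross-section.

X̄ = 75.43 cm, Ȳ = 109.75 cm

plate: A = 150 × 210 = 31500.00, centroid at (75.00, 105.00).
hole: A = −π·55² = -9503.32, centroid at (74.00, 94.00).
ΣA = 21996.68 cm²
ΣAX̄ = (31500.00)(75.00) + (-9503.32)(74.00) = 1659254.48 cm³
ΣAȲ = (31500.00)(105.00) + (-9503.32)(94.00) = 2414188.13 cm³
X̄ = 1659254.48 / 21996.68 = 75.43 cm
Ȳ = 2414188.13 / 21996.68 = 109.75 cm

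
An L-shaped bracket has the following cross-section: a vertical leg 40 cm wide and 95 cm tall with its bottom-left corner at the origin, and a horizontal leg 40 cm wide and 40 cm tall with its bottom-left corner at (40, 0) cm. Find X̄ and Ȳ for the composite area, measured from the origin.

X̄ = 31.85 cm, Ȳ = 39.35 cm

vertical leg: A = 40 × 95 = 3800.00, centroid at (20.00, 47.50).
horizontal leg: A = 40 × 40 = 1600.00, centroid at (60.00, 20.00).
ΣA = 5400.00 cm²
ΣAX̄ = (3800.00)(20.00) + (1600.00)(60.00) = 172000.00 cm³
ΣAȲ = (3800.00)(47.50) + (1600.00)(20.00) = 212500.00 cm³
X̄ = 172000.00 / 5400.00 = 31.85 cm
Ȳ = 212500.00 / 5400.00 = 39.35 cm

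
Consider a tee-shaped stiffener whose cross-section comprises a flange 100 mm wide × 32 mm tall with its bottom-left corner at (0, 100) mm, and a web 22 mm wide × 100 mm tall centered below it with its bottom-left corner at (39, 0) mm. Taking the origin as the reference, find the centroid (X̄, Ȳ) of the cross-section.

X̄ = 50.00 mm, Ȳ = 89.11 mm

web: A = 22 × 100 = 2200.00, centroid at (50.00, 50.00).
flange: A = 100 × 32 = 3200.00, centroid at (50.00, 116.00).
ΣA = 5400.00 mm², ΣAX̄ = 270000.00 mm³, ΣAȲ = 481200.00 mm³.
X̄ = 270000.00/5400.00 = 50.00 mm; Ȳ = 481200.00/5400.00 = 89.11 mm.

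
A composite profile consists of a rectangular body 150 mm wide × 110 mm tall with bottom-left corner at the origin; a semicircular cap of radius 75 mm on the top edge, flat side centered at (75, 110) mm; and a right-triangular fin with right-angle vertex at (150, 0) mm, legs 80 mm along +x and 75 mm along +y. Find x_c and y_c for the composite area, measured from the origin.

x_c = 85.76 mm, y_c = 78.90 mm

Part | A | x̄ᵢ | ȳᵢ | A·x̄ᵢ | A·ȳᵢ
rectangular body | 16500.00 | 75.00 | 55.00 | 1237500.00 | 907500.00
semicircular top | 8835.73 | 75.00 | 141.83 | 662679.70 | 1253180.23
triangular fin | 3000.00 | 176.67 | 25.00 | 530000.00 | 75000.00
Σ | 28335.73 |  |  | 2430179.70 | 2235680.23
x_c = 2430179.70 / 28335.73 = 85.76 mm
y_c = 2235680.23 / 28335.73 = 78.90 mm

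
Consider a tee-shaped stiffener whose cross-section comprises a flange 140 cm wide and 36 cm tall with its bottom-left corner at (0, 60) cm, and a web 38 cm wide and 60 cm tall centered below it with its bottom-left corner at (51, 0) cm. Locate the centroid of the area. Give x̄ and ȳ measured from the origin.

Part | A | x̄ᵢ | ȳᵢ | A·x̄ᵢ | A·ȳᵢ
web | 2280.00 | 70.00 | 30.00 | 159600.00 | 68400.00
flange | 5040.00 | 70.00 | 78.00 | 352800.00 | 393120.00
Σ | 7320.00 |  |  | 512400.00 | 461520.00
x̄ = 512400.00 / 7320.00 = 70.00 cm
ȳ = 461520.00 / 7320.00 = 63.05 cm

x̄ = 70.00 cm, ȳ = 63.05 cm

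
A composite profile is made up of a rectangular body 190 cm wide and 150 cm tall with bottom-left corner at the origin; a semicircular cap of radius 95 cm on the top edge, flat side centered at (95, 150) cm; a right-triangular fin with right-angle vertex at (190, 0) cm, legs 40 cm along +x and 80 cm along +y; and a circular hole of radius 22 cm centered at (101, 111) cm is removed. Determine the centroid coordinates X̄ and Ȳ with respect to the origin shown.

rectangular body: A = 190 × 150 = 28500.00, centroid at (95.00, 75.00).
semicircular top: A = ½π·95² = 14176.44, centroid at (95.00, 190.32).
triangular fin: A = ½·40·80 = 1600.00, centroid at (203.33, 26.67).
hole: A = −π·22² = -1520.53, centroid at (101.00, 111.00).
ΣA = 42755.91 cm², ΣAX̄ = 4226021.22 cm³, ΣAȲ = 4709436.60 cm³.
X̄ = 4226021.22/42755.91 = 98.84 cm; Ȳ = 4709436.60/42755.91 = 110.15 cm.

X̄ = 98.84 cm, Ȳ = 110.15 cm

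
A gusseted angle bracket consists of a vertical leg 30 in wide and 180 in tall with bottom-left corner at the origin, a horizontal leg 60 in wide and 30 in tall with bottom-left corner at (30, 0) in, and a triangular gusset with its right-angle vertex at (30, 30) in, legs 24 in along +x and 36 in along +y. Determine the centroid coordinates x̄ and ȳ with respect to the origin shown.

vertical leg: A = 30 × 180 = 5400.00, centroid at (15.00, 90.00).
horizontal leg: A = 60 × 30 = 1800.00, centroid at (60.00, 15.00).
gusset: A = ½·24·36 = 432.00, centroid at (38.00, 42.00).
ΣA = 7632.00 in²
ΣAx̄ = (5400.00)(15.00) + (1800.00)(60.00) + (432.00)(38.00) = 205416.00 in³
ΣAȳ = (5400.00)(90.00) + (1800.00)(15.00) + (432.00)(42.00) = 531144.00 in³
x̄ = 205416.00 / 7632.00 = 26.92 in
ȳ = 531144.00 / 7632.00 = 69.59 in

x̄ = 26.92 in, ȳ = 69.59 in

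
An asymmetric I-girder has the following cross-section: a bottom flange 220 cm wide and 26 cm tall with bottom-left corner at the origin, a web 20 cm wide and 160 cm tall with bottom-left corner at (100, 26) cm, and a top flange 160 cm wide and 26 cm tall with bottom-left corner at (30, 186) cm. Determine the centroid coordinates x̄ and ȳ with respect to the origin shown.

bottom flange: A = 220 × 26 = 5720.00, centroid at (110.00, 13.00).
web: A = 20 × 160 = 3200.00, centroid at (110.00, 106.00).
top flange: A = 160 × 26 = 4160.00, centroid at (110.00, 199.00).
ΣA = 13080.00 cm²
ΣAx̄ = (5720.00)(110.00) + (3200.00)(110.00) + (4160.00)(110.00) = 1438800.00 cm³
ΣAȳ = (5720.00)(13.00) + (3200.00)(106.00) + (4160.00)(199.00) = 1241400.00 cm³
x̄ = 1438800.00 / 13080.00 = 110.00 cm
ȳ = 1241400.00 / 13080.00 = 94.91 cm

x̄ = 110.00 cm, ȳ = 94.91 cm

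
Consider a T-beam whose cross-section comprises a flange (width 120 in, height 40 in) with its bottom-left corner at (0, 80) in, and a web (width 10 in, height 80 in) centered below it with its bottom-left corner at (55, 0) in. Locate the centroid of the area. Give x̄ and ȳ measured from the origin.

web: A = 10 × 80 = 800.00, centroid at (60.00, 40.00).
flange: A = 120 × 40 = 4800.00, centroid at (60.00, 100.00).
ΣA = 5600.00 in²
ΣAx̄ = (800.00)(60.00) + (4800.00)(60.00) = 336000.00 in³
ΣAȳ = (800.00)(40.00) + (4800.00)(100.00) = 512000.00 in³
x̄ = 336000.00 / 5600.00 = 60.00 in
ȳ = 512000.00 / 5600.00 = 91.43 in

x̄ = 60.00 in, ȳ = 91.43 in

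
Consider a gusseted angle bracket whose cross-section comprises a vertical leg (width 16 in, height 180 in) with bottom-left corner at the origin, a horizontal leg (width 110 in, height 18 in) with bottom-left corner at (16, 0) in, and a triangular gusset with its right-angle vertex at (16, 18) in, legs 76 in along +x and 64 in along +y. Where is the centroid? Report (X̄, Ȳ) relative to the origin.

vertical leg: A = 16 × 180 = 2880.00, centroid at (8.00, 90.00).
horizontal leg: A = 110 × 18 = 1980.00, centroid at (71.00, 9.00).
gusset: A = ½·76·64 = 2432.00, centroid at (41.33, 39.33).
ΣA = 7292.00 in², ΣAX̄ = 264142.67 in³, ΣAȲ = 372678.67 in³.
X̄ = 264142.67/7292.00 = 36.22 in; Ȳ = 372678.67/7292.00 = 51.11 in.

X̄ = 36.22 in, Ȳ = 51.11 in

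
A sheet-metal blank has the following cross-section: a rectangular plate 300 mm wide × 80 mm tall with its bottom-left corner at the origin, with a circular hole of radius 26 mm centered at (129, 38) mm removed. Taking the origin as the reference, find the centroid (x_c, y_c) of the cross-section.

x_c = 152.04 mm, y_c = 40.19 mm

plate: A = 300 × 80 = 24000.00, centroid at (150.00, 40.00).
hole: A = −π·26² = -2123.72, centroid at (129.00, 38.00).
ΣA = 21876.28 mm²
ΣAx_c = (24000.00)(150.00) + (-2123.72)(129.00) = 3326040.55 mm³
ΣAy_c = (24000.00)(40.00) + (-2123.72)(38.00) = 879298.77 mm³
x_c = 3326040.55 / 21876.28 = 152.04 mm
y_c = 879298.77 / 21876.28 = 40.19 mm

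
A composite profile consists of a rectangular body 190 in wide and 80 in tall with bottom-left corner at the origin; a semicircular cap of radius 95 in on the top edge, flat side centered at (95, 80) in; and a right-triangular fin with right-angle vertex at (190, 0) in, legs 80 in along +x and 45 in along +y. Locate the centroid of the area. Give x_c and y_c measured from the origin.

x_c = 102.02 in, y_c = 75.08 in

Part | A | x̄ᵢ | ȳᵢ | A·x̄ᵢ | A·ȳᵢ
rectangular body | 15200.00 | 95.00 | 40.00 | 1444000.00 | 608000.00
semicircular top | 14176.44 | 95.00 | 120.32 | 1346761.50 | 1705698.28
triangular fin | 1800.00 | 216.67 | 15.00 | 390000.00 | 27000.00
Σ | 31176.44 |  |  | 3180761.50 | 2340698.28
x_c = 3180761.50 / 31176.44 = 102.02 in
y_c = 2340698.28 / 31176.44 = 75.08 in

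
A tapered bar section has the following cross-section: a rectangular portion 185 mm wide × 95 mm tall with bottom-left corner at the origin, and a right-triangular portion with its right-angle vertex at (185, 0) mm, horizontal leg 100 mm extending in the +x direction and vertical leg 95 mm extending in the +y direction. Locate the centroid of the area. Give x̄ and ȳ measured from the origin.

rectangular portion: A = 185 × 95 = 17575.00, centroid at (92.50, 47.50).
triangular portion: A = ½·100·95 = 4750.00, centroid at (218.33, 31.67).
ΣA = 22325.00 mm², ΣAx̄ = 2662770.83 mm³, ΣAȳ = 985229.17 mm³.
x̄ = 2662770.83/22325.00 = 119.27 mm; ȳ = 985229.17/22325.00 = 44.13 mm.

x̄ = 119.27 mm, ȳ = 44.13 mm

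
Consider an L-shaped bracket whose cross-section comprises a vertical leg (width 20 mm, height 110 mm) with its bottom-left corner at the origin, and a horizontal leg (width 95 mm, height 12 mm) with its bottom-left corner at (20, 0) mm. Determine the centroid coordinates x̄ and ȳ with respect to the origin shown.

vertical leg: A = 20 × 110 = 2200.00, centroid at (10.00, 55.00).
horizontal leg: A = 95 × 12 = 1140.00, centroid at (67.50, 6.00).
ΣA = 3340.00 mm², ΣAx̄ = 98950.00 mm³, ΣAȳ = 127840.00 mm³.
x̄ = 98950.00/3340.00 = 29.63 mm; ȳ = 127840.00/3340.00 = 38.28 mm.

x̄ = 29.63 mm, ȳ = 38.28 mm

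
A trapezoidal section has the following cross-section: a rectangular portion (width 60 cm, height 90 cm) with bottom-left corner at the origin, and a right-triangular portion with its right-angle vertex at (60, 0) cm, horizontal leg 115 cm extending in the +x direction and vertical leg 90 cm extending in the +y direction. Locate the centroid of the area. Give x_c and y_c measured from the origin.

rectangular portion: A = 60 × 90 = 5400.00, centroid at (30.00, 45.00).
triangular portion: A = ½·115·90 = 5175.00, centroid at (98.33, 30.00).
ΣA = 10575.00 cm²
ΣAx_c = (5400.00)(30.00) + (5175.00)(98.33) = 670875.00 cm³
ΣAy_c = (5400.00)(45.00) + (5175.00)(30.00) = 398250.00 cm³
x_c = 670875.00 / 10575.00 = 63.44 cm
y_c = 398250.00 / 10575.00 = 37.66 cm

x_c = 63.44 cm, y_c = 37.66 cm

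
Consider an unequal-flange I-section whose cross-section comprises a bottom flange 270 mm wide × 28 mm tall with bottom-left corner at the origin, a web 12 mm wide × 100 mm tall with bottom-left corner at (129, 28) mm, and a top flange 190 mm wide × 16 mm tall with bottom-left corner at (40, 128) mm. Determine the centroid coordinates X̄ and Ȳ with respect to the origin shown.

X̄ = 135.00 mm, Ȳ = 51.94 mm

Part | A | x̄ᵢ | ȳᵢ | A·x̄ᵢ | A·ȳᵢ
bottom flange | 7560.00 | 135.00 | 14.00 | 1020600.00 | 105840.00
web | 1200.00 | 135.00 | 78.00 | 162000.00 | 93600.00
top flange | 3040.00 | 135.00 | 136.00 | 410400.00 | 413440.00
Σ | 11800.00 |  |  | 1593000.00 | 612880.00
X̄ = 1593000.00 / 11800.00 = 135.00 mm
Ȳ = 612880.00 / 11800.00 = 51.94 mm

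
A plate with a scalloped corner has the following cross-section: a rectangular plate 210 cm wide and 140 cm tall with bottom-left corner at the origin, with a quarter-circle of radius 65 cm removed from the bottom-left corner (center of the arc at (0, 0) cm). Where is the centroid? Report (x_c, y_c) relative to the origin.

plate: A = 210 × 140 = 29400.00, centroid at (105.00, 70.00).
removed quarter-circle: A = −¼π·65² = -3318.31, centroid at (27.59, 27.59).
ΣA = 26081.69 cm², ΣAx_c = 2995458.33 cm³, ΣAy_c = 1966458.33 cm³.
x_c = 2995458.33/26081.69 = 114.85 cm; y_c = 1966458.33/26081.69 = 75.40 cm.

x_c = 114.85 cm, y_c = 75.40 cm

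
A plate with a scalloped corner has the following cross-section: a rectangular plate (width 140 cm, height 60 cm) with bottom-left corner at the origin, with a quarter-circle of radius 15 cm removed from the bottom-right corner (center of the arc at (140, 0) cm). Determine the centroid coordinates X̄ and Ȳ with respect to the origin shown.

X̄ = 68.63 cm, Ȳ = 30.51 cm

Part | A | x̄ᵢ | ȳᵢ | A·x̄ᵢ | A·ȳᵢ
plate | 8400.00 | 70.00 | 30.00 | 588000.00 | 252000.00
removed quarter-circle | -176.71 | 133.63 | 6.37 | -23615.04 | -1125.00
Σ | 8223.29 |  |  | 564384.96 | 250875.00
X̄ = 564384.96 / 8223.29 = 68.63 cm
Ȳ = 250875.00 / 8223.29 = 30.51 cm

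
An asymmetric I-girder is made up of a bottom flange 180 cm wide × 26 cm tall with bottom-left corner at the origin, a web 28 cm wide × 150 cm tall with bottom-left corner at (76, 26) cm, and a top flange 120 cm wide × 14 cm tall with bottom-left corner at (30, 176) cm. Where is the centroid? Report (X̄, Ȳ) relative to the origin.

X̄ = 90.00 cm, Ȳ = 75.05 cm

Part | A | x̄ᵢ | ȳᵢ | A·x̄ᵢ | A·ȳᵢ
bottom flange | 4680.00 | 90.00 | 13.00 | 421200.00 | 60840.00
web | 4200.00 | 90.00 | 101.00 | 378000.00 | 424200.00
top flange | 1680.00 | 90.00 | 183.00 | 151200.00 | 307440.00
Σ | 10560.00 |  |  | 950400.00 | 792480.00
X̄ = 950400.00 / 10560.00 = 90.00 cm
Ȳ = 792480.00 / 10560.00 = 75.05 cm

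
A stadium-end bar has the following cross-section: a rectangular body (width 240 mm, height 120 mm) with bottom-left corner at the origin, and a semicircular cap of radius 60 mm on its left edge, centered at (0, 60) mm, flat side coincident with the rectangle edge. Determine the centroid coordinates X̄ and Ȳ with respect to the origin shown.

Part | A | x̄ᵢ | ȳᵢ | A·x̄ᵢ | A·ȳᵢ
rectangular body | 28800.00 | 120.00 | 60.00 | 3456000.00 | 1728000.00
semicircular end | 5654.87 | -25.46 | 60.00 | -144000.00 | 339292.01
Σ | 34454.87 |  |  | 3312000.00 | 2067292.01
X̄ = 3312000.00 / 34454.87 = 96.13 mm
Ȳ = 2067292.01 / 34454.87 = 60.00 mm

X̄ = 96.13 mm, Ȳ = 60.00 mm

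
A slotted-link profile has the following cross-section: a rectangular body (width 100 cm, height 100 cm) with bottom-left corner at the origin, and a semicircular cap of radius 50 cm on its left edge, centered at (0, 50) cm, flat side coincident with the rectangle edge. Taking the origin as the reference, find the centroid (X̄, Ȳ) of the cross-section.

X̄ = 29.92 cm, Ȳ = 50.00 cm

rectangular body: A = 100 × 100 = 10000.00, centroid at (50.00, 50.00).
semicircular end: A = ½π·50² = 3926.99, centroid at (-21.22, 50.00).
ΣA = 13926.99 cm²
ΣAX̄ = (10000.00)(50.00) + (3926.99)(-21.22) = 416666.67 cm³
ΣAȲ = (10000.00)(50.00) + (3926.99)(50.00) = 696349.54 cm³
X̄ = 416666.67 / 13926.99 = 29.92 cm
Ȳ = 696349.54 / 13926.99 = 50.00 cm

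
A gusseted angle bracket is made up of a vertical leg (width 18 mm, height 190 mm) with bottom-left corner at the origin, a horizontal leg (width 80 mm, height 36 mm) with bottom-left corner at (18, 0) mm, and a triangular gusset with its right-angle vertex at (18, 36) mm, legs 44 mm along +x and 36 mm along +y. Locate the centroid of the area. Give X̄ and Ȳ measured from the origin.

X̄ = 31.54 mm, Ȳ = 58.48 mm

vertical leg: A = 18 × 190 = 3420.00, centroid at (9.00, 95.00).
horizontal leg: A = 80 × 36 = 2880.00, centroid at (58.00, 18.00).
gusset: A = ½·44·36 = 792.00, centroid at (32.67, 48.00).
ΣA = 7092.00 mm²
ΣAX̄ = (3420.00)(9.00) + (2880.00)(58.00) + (792.00)(32.67) = 223692.00 mm³
ΣAȲ = (3420.00)(95.00) + (2880.00)(18.00) + (792.00)(48.00) = 414756.00 mm³
X̄ = 223692.00 / 7092.00 = 31.54 mm
Ȳ = 414756.00 / 7092.00 = 58.48 mm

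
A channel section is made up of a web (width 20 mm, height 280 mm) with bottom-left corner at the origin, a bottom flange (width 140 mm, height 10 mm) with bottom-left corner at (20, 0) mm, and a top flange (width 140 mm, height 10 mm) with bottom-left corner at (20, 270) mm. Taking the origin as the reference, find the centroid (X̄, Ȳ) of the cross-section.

X̄ = 36.67 mm, Ȳ = 140.00 mm

web: A = 20 × 280 = 5600.00, centroid at (10.00, 140.00).
bottom flange: A = 140 × 10 = 1400.00, centroid at (90.00, 5.00).
top flange: A = 140 × 10 = 1400.00, centroid at (90.00, 275.00).
ΣA = 8400.00 mm², ΣAX̄ = 308000.00 mm³, ΣAȲ = 1176000.00 mm³.
X̄ = 308000.00/8400.00 = 36.67 mm; Ȳ = 1176000.00/8400.00 = 140.00 mm.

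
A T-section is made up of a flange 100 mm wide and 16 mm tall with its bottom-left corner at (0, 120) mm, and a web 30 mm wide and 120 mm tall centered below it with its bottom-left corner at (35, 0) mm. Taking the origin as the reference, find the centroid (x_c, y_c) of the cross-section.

x_c = 50.00 mm, y_c = 80.92 mm

Part | A | x̄ᵢ | ȳᵢ | A·x̄ᵢ | A·ȳᵢ
web | 3600.00 | 50.00 | 60.00 | 180000.00 | 216000.00
flange | 1600.00 | 50.00 | 128.00 | 80000.00 | 204800.00
Σ | 5200.00 |  |  | 260000.00 | 420800.00
x_c = 260000.00 / 5200.00 = 50.00 mm
y_c = 420800.00 / 5200.00 = 80.92 mm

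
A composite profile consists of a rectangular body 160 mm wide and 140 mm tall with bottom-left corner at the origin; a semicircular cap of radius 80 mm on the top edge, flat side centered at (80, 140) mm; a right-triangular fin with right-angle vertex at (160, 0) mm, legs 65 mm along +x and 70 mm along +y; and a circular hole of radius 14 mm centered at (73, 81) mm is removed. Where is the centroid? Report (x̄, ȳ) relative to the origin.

Part | A | x̄ᵢ | ȳᵢ | A·x̄ᵢ | A·ȳᵢ
rectangular body | 22400.00 | 80.00 | 70.00 | 1792000.00 | 1568000.00
semicircular top | 10053.10 | 80.00 | 173.95 | 804247.72 | 1748766.84
triangular fin | 2275.00 | 181.67 | 23.33 | 413291.67 | 53083.33
hole | -615.75 | 73.00 | 81.00 | -44949.91 | -49875.92
Σ | 34112.34 |  |  | 2964589.48 | 3319974.25
x̄ = 2964589.48 / 34112.34 = 86.91 mm
ȳ = 3319974.25 / 34112.34 = 97.32 mm

x̄ = 86.91 mm, ȳ = 97.32 mm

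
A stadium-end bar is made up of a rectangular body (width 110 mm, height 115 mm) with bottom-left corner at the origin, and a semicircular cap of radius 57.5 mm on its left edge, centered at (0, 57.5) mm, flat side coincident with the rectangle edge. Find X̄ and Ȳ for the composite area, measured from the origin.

Part | A | x̄ᵢ | ȳᵢ | A·x̄ᵢ | A·ȳᵢ
rectangular body | 12650.00 | 55.00 | 57.50 | 695750.00 | 727375.00
semicircular end | 5193.45 | -24.40 | 57.50 | -126739.58 | 298623.11
Σ | 17843.45 |  |  | 569010.42 | 1025998.11
X̄ = 569010.42 / 17843.45 = 31.89 mm
Ȳ = 1025998.11 / 17843.45 = 57.50 mm

X̄ = 31.89 mm, Ȳ = 57.50 mm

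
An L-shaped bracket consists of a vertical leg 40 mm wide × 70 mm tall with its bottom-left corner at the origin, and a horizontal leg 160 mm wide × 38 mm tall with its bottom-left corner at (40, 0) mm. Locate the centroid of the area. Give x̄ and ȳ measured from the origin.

vertical leg: A = 40 × 70 = 2800.00, centroid at (20.00, 35.00).
horizontal leg: A = 160 × 38 = 6080.00, centroid at (120.00, 19.00).
ΣA = 8880.00 mm²
ΣAx̄ = (2800.00)(20.00) + (6080.00)(120.00) = 785600.00 mm³
ΣAȳ = (2800.00)(35.00) + (6080.00)(19.00) = 213520.00 mm³
x̄ = 785600.00 / 8880.00 = 88.47 mm
ȳ = 213520.00 / 8880.00 = 24.05 mm

x̄ = 88.47 mm, ȳ = 24.05 mm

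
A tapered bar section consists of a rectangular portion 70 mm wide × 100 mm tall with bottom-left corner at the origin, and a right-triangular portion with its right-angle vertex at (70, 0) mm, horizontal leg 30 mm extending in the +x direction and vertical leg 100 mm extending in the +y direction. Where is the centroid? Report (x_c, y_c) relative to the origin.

x_c = 42.94 mm, y_c = 47.06 mm

rectangular portion: A = 70 × 100 = 7000.00, centroid at (35.00, 50.00).
triangular portion: A = ½·30·100 = 1500.00, centroid at (80.00, 33.33).
ΣA = 8500.00 mm²
ΣAx_c = (7000.00)(35.00) + (1500.00)(80.00) = 365000.00 mm³
ΣAy_c = (7000.00)(50.00) + (1500.00)(33.33) = 400000.00 mm³
x_c = 365000.00 / 8500.00 = 42.94 mm
y_c = 400000.00 / 8500.00 = 47.06 mm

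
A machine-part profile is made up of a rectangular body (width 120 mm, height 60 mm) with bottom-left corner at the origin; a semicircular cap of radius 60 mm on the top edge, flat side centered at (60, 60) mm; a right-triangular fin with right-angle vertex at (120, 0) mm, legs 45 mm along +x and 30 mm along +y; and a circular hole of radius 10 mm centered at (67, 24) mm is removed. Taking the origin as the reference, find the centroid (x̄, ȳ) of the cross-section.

x̄ = 63.66 mm, ȳ = 52.85 mm

rectangular body: A = 120 × 60 = 7200.00, centroid at (60.00, 30.00).
semicircular top: A = ½π·60² = 5654.87, centroid at (60.00, 85.46).
triangular fin: A = ½·45·30 = 675.00, centroid at (135.00, 10.00).
hole: A = −π·10² = -314.16, centroid at (67.00, 24.00).
ΣA = 13215.71 mm²
ΣAx̄ = (7200.00)(60.00) + (5654.87)(60.00) + (675.00)(135.00) + (-314.16)(67.00) = 841368.34 mm³
ΣAȳ = (7200.00)(30.00) + (5654.87)(85.46) + (675.00)(10.00) + (-314.16)(24.00) = 698502.18 mm³
x̄ = 841368.34 / 13215.71 = 63.66 mm
ȳ = 698502.18 / 13215.71 = 52.85 mm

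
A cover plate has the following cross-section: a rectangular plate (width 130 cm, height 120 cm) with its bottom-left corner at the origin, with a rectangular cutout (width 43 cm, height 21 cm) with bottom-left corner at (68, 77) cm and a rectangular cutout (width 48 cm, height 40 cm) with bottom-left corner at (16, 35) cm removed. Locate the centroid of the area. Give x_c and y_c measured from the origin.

Part | A | x̄ᵢ | ȳᵢ | A·x̄ᵢ | A·ȳᵢ
plate | 15600.00 | 65.00 | 60.00 | 1014000.00 | 936000.00
hole 1 | -903.00 | 89.50 | 87.50 | -80818.50 | -79012.50
hole 2 | -1920.00 | 40.00 | 55.00 | -76800.00 | -105600.00
Σ | 12777.00 |  |  | 856381.50 | 751387.50
x_c = 856381.50 / 12777.00 = 67.03 cm
y_c = 751387.50 / 12777.00 = 58.81 cm

x_c = 67.03 cm, y_c = 58.81 cm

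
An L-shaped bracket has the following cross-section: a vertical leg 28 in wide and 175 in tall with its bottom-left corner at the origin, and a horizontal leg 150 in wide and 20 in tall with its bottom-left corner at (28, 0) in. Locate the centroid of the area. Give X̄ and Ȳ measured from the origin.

Part | A | x̄ᵢ | ȳᵢ | A·x̄ᵢ | A·ȳᵢ
vertical leg | 4900.00 | 14.00 | 87.50 | 68600.00 | 428750.00
horizontal leg | 3000.00 | 103.00 | 10.00 | 309000.00 | 30000.00
Σ | 7900.00 |  |  | 377600.00 | 458750.00
X̄ = 377600.00 / 7900.00 = 47.80 in
Ȳ = 458750.00 / 7900.00 = 58.07 in

X̄ = 47.80 in, Ȳ = 58.07 in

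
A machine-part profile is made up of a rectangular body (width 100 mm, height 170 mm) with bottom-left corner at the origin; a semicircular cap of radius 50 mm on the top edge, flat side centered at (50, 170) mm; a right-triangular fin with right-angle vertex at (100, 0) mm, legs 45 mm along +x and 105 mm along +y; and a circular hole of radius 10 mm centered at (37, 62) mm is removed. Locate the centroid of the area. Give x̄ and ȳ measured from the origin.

x̄ = 56.86 mm, ȳ = 98.33 mm

rectangular body: A = 100 × 170 = 17000.00, centroid at (50.00, 85.00).
semicircular top: A = ½π·50² = 3926.99, centroid at (50.00, 191.22).
triangular fin: A = ½·45·105 = 2362.50, centroid at (115.00, 35.00).
hole: A = −π·10² = -314.16, centroid at (37.00, 62.00).
ΣA = 22975.33 mm², ΣAx̄ = 1306413.15 mm³, ΣAȳ = 2259131.40 mm³.
x̄ = 1306413.15/22975.33 = 56.86 mm; ȳ = 2259131.40/22975.33 = 98.33 mm.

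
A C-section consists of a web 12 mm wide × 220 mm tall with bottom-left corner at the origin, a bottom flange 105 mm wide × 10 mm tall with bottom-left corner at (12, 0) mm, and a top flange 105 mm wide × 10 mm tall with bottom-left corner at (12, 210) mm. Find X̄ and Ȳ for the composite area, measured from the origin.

X̄ = 31.92 mm, Ȳ = 110.00 mm

Part | A | x̄ᵢ | ȳᵢ | A·x̄ᵢ | A·ȳᵢ
web | 2640.00 | 6.00 | 110.00 | 15840.00 | 290400.00
bottom flange | 1050.00 | 64.50 | 5.00 | 67725.00 | 5250.00
top flange | 1050.00 | 64.50 | 215.00 | 67725.00 | 225750.00
Σ | 4740.00 |  |  | 151290.00 | 521400.00
X̄ = 151290.00 / 4740.00 = 31.92 mm
Ȳ = 521400.00 / 4740.00 = 110.00 mm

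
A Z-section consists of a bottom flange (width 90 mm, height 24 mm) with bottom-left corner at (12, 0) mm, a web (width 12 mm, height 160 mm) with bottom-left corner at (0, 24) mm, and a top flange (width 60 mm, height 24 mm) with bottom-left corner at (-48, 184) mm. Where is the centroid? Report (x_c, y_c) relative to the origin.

x_c = 19.70 mm, y_c = 92.00 mm

bottom flange: A = 90 × 24 = 2160.00, centroid at (57.00, 12.00).
web: A = 12 × 160 = 1920.00, centroid at (6.00, 104.00).
top flange: A = 60 × 24 = 1440.00, centroid at (-18.00, 196.00).
ΣA = 5520.00 mm², ΣAx_c = 108720.00 mm³, ΣAy_c = 507840.00 mm³.
x_c = 108720.00/5520.00 = 19.70 mm; y_c = 507840.00/5520.00 = 92.00 mm.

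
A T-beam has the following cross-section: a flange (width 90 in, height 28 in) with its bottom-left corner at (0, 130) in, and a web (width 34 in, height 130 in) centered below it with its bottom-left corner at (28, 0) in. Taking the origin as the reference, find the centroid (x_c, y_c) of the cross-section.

x_c = 45.00 in, y_c = 93.69 in

web: A = 34 × 130 = 4420.00, centroid at (45.00, 65.00).
flange: A = 90 × 28 = 2520.00, centroid at (45.00, 144.00).
ΣA = 6940.00 in², ΣAx_c = 312300.00 in³, ΣAy_c = 650180.00 in³.
x_c = 312300.00/6940.00 = 45.00 in; y_c = 650180.00/6940.00 = 93.69 in.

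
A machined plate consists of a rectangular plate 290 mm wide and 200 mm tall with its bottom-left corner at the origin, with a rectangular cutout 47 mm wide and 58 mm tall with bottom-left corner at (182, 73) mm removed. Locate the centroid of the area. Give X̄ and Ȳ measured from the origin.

plate: A = 290 × 200 = 58000.00, centroid at (145.00, 100.00).
hole: A = −(47 × 58) = -2726.00, centroid at (205.50, 102.00).
ΣA = 55274.00 mm²
ΣAX̄ = (58000.00)(145.00) + (-2726.00)(205.50) = 7849807.00 mm³
ΣAȲ = (58000.00)(100.00) + (-2726.00)(102.00) = 5521948.00 mm³
X̄ = 7849807.00 / 55274.00 = 142.02 mm
Ȳ = 5521948.00 / 55274.00 = 99.90 mm

X̄ = 142.02 mm, Ȳ = 99.90 mm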